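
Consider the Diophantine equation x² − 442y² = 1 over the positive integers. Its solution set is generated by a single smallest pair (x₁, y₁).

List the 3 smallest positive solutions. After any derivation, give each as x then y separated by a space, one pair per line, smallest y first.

883 42
1559377 74172
2753858899 130987710

√442 = [21; 42, …], period ℓ=1 (odd) → k=1
i=0: a=21 ⇒ p=21, q=1
i=1: a=42 ⇒ p=883, q=42
(x₁, y₁) = (883, 42);  883² − 442·42² = 1 ✓
n=2: (883,42)∘(883,42) = (883·883+442·42·42, 883·42+42·883) = (1559377,74172)
n=3: (1559377,74172)∘(883,42) = (883·1559377+442·42·74172, 883·74172+42·1559377) = (2753858899,130987710)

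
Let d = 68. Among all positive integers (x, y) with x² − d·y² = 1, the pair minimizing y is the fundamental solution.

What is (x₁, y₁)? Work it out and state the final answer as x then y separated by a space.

33 4

[8; 4,16] for √68; ℓ=2 ⇒ convergent index 1
a_0=8:  p_0=8·1+0=8,  q_0=8·0+1=1
a_1=4:  p_1=4·8+1=33,  q_1=4·1+0=4
fundamental: x₁=33, y₁=4  (since 1089 − 68·16 = 1)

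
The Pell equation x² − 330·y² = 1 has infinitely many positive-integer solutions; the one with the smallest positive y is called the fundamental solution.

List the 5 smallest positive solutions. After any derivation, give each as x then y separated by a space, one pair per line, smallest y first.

109 6
23761 1308
5179789 285138
1129170241 62158776
246153932749 13550328030

d=330: √d = [18; 6,36] (ℓ=2, even), read p_1/q_1
a_0=18:  p_0=18·1+0=18,  q_0=18·0+1=1
a_1=6:  p_1=6·18+1=109,  q_1=6·1+0=6
→ (109, 6).  Check: 109²=11881, 330·6²=11880, difference 1.
n=2: (109,6)∘(109,6) = (109·109+330·6·6, 109·6+6·109) = (23761,1308)
n=3: (23761,1308)∘(109,6) = (109·23761+330·6·1308, 109·1308+6·23761) = (5179789,285138)
n=4: (5179789,285138)∘(109,6) = (109·5179789+330·6·285138, 109·285138+6·5179789) = (1129170241,62158776)
n=5: (1129170241,62158776)∘(109,6) = (109·1129170241+330·6·62158776, 109·62158776+6·1129170241) = (246153932749,13550328030)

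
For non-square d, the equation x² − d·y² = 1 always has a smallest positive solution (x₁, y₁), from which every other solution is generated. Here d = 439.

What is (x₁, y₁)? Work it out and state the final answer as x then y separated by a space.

[20; 1,19,1,40] for √439; ℓ=4 ⇒ convergent index 3
k=0  a_k=20  p_k/q_k = 20/1
k=1  a_k=1  p_k/q_k = 21/1
k=2  a_k=19  p_k/q_k = 419/20
k=3  a_k=1  p_k/q_k = 440/21
(x₁, y₁) = (440, 21);  440² − 439·21² = 1 ✓

440 21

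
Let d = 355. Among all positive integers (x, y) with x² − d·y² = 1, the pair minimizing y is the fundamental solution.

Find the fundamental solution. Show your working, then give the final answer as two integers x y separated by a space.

954809 50676

√355 → a₀=18, period (1,5,3,3,1,6,1,3,3,5,1,36); ℓ=12 even so k=11
step 0: (18, 1)  from 18·(1,0) + (0,1)
step 1: (19, 1)  from 1·(18,1) + (1,0)
step 2: (113, 6)  from 5·(19,1) + (18,1)
step 3: (358, 19)  from 3·(113,6) + (19,1)
step 4: (1187, 63)  from 3·(358,19) + (113,6)
…
step 7: (12002, 637)  from 1·(10457,555) + (1545,82)
step 8: (46463, 2466)  from 3·(12002,637) + (10457,555)
step 9: (151391, 8035)  from 3·(46463,2466) + (12002,637)
step 10: (803418, 42641)  from 5·(151391,8035) + (46463,2466)
step 11: (954809, 50676)  from 1·(803418,42641) + (151391,8035)
→ (954809, 50676).  Check: 954809²=911660226481, 355·50676²=911660226480, difference 1.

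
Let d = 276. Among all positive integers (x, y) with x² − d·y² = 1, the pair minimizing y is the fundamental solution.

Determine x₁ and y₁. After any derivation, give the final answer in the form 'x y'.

d=276: √d = [16; 1,1,1,1,2,2,2,1,1,1,1,32] (ℓ=12, even), read p_11/q_11
i=0: a=16 ⇒ p=16, q=1
…
i=3: a=1 ⇒ p=50, q=3
…
i=5: a=2 ⇒ p=216, q=13
i=6: a=2 ⇒ p=515, q=31
i=7: a=2 ⇒ p=1246, q=75
…
i=10: a=1 ⇒ p=4768, q=287
i=11: a=1 ⇒ p=7775, q=468
→ (7775, 468).  Check: 7775²=60450625, 276·468²=60450624, difference 1.

7775 468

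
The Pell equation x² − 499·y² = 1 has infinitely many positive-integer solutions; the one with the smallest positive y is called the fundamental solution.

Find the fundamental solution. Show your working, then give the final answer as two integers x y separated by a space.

4490 201

[22; 2,1,21,1,2,44] for √499; ℓ=6 ⇒ convergent index 5
a_0=22:  p_0=22·1+0=22,  q_0=22·0+1=1
a_1=2:  p_1=2·22+1=45,  q_1=2·1+0=2
a_2=1:  p_2=1·45+22=67,  q_2=1·2+1=3
a_3=21:  p_3=21·67+45=1452,  q_3=21·3+2=65
a_4=1:  p_4=1·1452+67=1519,  q_4=1·65+3=68
a_5=2:  p_5=2·1519+1452=4490,  q_5=2·68+65=201
fundamental: x₁=4490, y₁=201  (since 20160100 − 499·40401 = 1)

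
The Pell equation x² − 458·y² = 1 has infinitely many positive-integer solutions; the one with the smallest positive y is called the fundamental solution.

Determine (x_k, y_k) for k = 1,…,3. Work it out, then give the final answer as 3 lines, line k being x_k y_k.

d=458: √d = [21; 2,2,42] (ℓ=3, odd), read p_5/q_5
step 0: (21, 1)  from 21·(1,0) + (0,1)
…
step 2: (107, 5)  from 2·(43,2) + (21,1)
step 3: (4537, 212)  from 42·(107,5) + (43,2)
step 4: (9181, 429)  from 2·(4537,212) + (107,5)
step 5: (22899, 1070)  from 2·(9181,429) + (4537,212)
fundamental: x₁=22899, y₁=1070  (since 524364201 − 458·1144900 = 1)
(x_2, y_2) = (22899·22899 + 458·1070·1070, 22899·1070 + 1070·22899) = (1048728401, 49003860)
(x_3, y_3) = (22899·1048728401 + 458·1070·49003860, 22899·49003860 + 1070·1048728401) = (48029663286099, 2244278779210)

22899 1070
1048728401 49003860
48029663286099 2244278779210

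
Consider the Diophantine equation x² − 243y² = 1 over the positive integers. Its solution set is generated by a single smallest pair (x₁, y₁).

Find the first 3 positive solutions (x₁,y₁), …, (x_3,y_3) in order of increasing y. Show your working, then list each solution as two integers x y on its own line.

√243 = [15; 1,1,2,3,15,3,2,1,1,30, …], period ℓ=10 (even) → k=9
step 0: (15, 1)  from 15·(1,0) + (0,1)
…
step 2: (31, 2)  from 1·(16,1) + (15,1)
step 3: (78, 5)  from 2·(31,2) + (16,1)
step 4: (265, 17)  from 3·(78,5) + (31,2)
…
step 6: (12424, 797)  from 3·(4053,260) + (265,17)
step 7: (28901, 1854)  from 2·(12424,797) + (4053,260)
step 8: (41325, 2651)  from 1·(28901,1854) + (12424,797)
step 9: (70226, 4505)  from 1·(41325,2651) + (28901,1854)
(x₁, y₁) = (70226, 4505);  70226² − 243·4505² = 1 ✓
(x_2, y_2) = (70226·70226 + 243·4505·4505, 70226·4505 + 4505·70226) = (9863382151, 632736260)
(x_3, y_3) = (70226·9863382151 + 243·4505·632736260, 70226·632736260 + 4505·9863382151) = (1385331749802026, 88869073185015)

70226 4505
9863382151 632736260
1385331749802026 88869073185015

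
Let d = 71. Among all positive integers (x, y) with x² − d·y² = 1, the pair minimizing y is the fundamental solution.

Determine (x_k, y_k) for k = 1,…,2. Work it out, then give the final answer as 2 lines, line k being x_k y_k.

√71 → a₀=8, period (2,2,1,7,1,2,2,16); ℓ=8 even so k=7
a_0=8:  p_0=8·1+0=8,  q_0=8·0+1=1
…
a_2=2:  p_2=2·17+8=42,  q_2=2·2+1=5
a_3=1:  p_3=1·42+17=59,  q_3=1·5+2=7
a_4=7:  p_4=7·59+42=455,  q_4=7·7+5=54
a_5=1:  p_5=1·455+59=514,  q_5=1·54+7=61
a_6=2:  p_6=2·514+455=1483,  q_6=2·61+54=176
a_7=2:  p_7=2·1483+514=3480,  q_7=2·176+61=413
fundamental: x₁=3480, y₁=413  (since 12110400 − 71·170569 = 1)
k=2:  x_2 = 3480·3480+71·413·413 = 24220799,  y_2 = 3480·413+413·3480 = 2874480

3480 413
24220799 2874480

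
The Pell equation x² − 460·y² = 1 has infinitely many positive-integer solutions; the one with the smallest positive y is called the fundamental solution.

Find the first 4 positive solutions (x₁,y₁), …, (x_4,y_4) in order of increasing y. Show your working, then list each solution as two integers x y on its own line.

2535751 118230
12860066268001 599603681460
65219851798297071751 3040891269731634690
330762608834754335913072001 15421886156225925189922920

√460 → a₀=21, period (2,4,3,1,2,10,2,1,3,4,2,42); ℓ=12 even so k=11
a_0=21:  p_0=21·1+0=21,  q_0=21·0+1=1
a_1=2:  p_1=2·21+1=43,  q_1=2·1+0=2
a_2=4:  p_2=4·43+21=193,  q_2=4·2+1=9
a_3=3:  p_3=3·193+43=622,  q_3=3·9+2=29
…
a_6=10:  p_6=10·2252+815=23335,  q_6=10·105+38=1088
…
a_8=1:  p_8=1·48922+23335=72257,  q_8=1·2281+1088=3369
a_9=3:  p_9=3·72257+48922=265693,  q_9=3·3369+2281=12388
a_10=4:  p_10=4·265693+72257=1135029,  q_10=4·12388+3369=52921
a_11=2:  p_11=2·1135029+265693=2535751,  q_11=2·52921+12388=118230
(x₁, y₁) = (2535751, 118230);  2535751² − 460·118230² = 1 ✓
(2535751+118230√460)^2 = 12860066268001 + 599603681460√460
(2535751+118230√460)^3 = 65219851798297071751 + 3040891269731634690√460
(2535751+118230√460)^4 = 330762608834754335913072001 + 15421886156225925189922920√460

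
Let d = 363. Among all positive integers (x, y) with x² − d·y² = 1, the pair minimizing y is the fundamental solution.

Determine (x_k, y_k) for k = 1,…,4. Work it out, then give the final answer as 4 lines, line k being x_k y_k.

√363 = [19; 19,38, …], period ℓ=2 (even) → k=1
a_0=19:  p_0=19·1+0=19,  q_0=19·0+1=1
a_1=19:  p_1=19·19+1=362,  q_1=19·1+0=19
fundamental: x₁=362, y₁=19  (since 131044 − 363·361 = 1)
(x_2, y_2) = (362·362 + 363·19·19, 362·19 + 19·362) = (262087, 13756)
(x_3, y_3) = (362·262087 + 363·19·13756, 362·13756 + 19·262087) = (189750626, 9959325)
(x_4, y_4) = (362·189750626 + 363·19·9959325, 362·9959325 + 19·189750626) = (137379191137, 7210537544)

362 19
262087 13756
189750626 9959325
137379191137 7210537544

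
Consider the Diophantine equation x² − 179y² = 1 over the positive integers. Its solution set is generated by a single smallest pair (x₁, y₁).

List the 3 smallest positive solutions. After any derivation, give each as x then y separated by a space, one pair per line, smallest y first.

√179 → a₀=13, period (2,1,1,1,3,…,1,2,26); ℓ=14 even so k=13
a_0=13:  p_0=13·1+0=13,  q_0=13·0+1=1
a_1=2:  p_1=2·13+1=27,  q_1=2·1+0=2
a_2=1:  p_2=1·27+13=40,  q_2=1·2+1=3
…
a_4=1:  p_4=1·67+40=107,  q_4=1·5+3=8
a_5=3:  p_5=3·107+67=388,  q_5=3·8+5=29
…
a_7=13:  p_7=13·2047+388=26999,  q_7=13·153+29=2018
a_8=5:  p_8=5·26999+2047=137042,  q_8=5·2018+153=10243
a_9=3:  p_9=3·137042+26999=438125,  q_9=3·10243+2018=32747
…
a_11=1:  p_11=1·575167+438125=1013292,  q_11=1·42990+32747=75737
a_12=1:  p_12=1·1013292+575167=1588459,  q_12=1·75737+42990=118727
a_13=2:  p_13=2·1588459+1013292=4190210,  q_13=2·118727+75737=313191
(x₁, y₁) = (4190210, 313191);  4190210² − 179·313191² = 1 ✓
k=2:  x_2 = 4190210·4190210+179·313191·313191 = 35115719688199,  y_2 = 4190210·313191+313191·4190210 = 2624672120220
k=3:  x_3 = 4190210·35115719688199+179·313191·2624672120220 = 294284479589372473370,  y_3 = 4190210·2624672120220+313191·35115719688199 = 21995854729733779209

4190210 313191
35115719688199 2624672120220
294284479589372473370 21995854729733779209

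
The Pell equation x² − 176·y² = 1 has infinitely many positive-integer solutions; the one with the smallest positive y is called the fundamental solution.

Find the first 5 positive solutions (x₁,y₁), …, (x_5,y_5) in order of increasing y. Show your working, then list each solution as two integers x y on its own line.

√176 = [13; 3,1,3,26, …], period ℓ=4 (even) → k=3
step 0: (13, 1)  from 13·(1,0) + (0,1)
step 1: (40, 3)  from 3·(13,1) + (1,0)
step 2: (53, 4)  from 1·(40,3) + (13,1)
step 3: (199, 15)  from 3·(53,4) + (40,3)
(x₁, y₁) = (199, 15);  199² − 176·15² = 1 ✓
n=2: (199,15)∘(199,15) = (199·199+176·15·15, 199·15+15·199) = (79201,5970)
n=3: (79201,5970)∘(199,15) = (199·79201+176·15·5970, 199·5970+15·79201) = (31521799,2376045)
n=4: (31521799,2376045)∘(199,15) = (199·31521799+176·15·2376045, 199·2376045+15·31521799) = (12545596801,945659940)
n=5: (12545596801,945659940)∘(199,15) = (199·12545596801+176·15·945659940, 199·945659940+15·12545596801) = (4993116004999,376370280075)

199 15
79201 5970
31521799 2376045
12545596801 945659940
4993116004999 376370280075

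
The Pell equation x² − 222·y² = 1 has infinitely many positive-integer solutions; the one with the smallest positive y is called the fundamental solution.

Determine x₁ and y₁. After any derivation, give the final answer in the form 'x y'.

d=222: √d = [14; 1,8,1,28] (ℓ=4, even), read p_3/q_3
step 0: (14, 1)  from 14·(1,0) + (0,1)
…
step 2: (134, 9)  from 8·(15,1) + (14,1)
step 3: (149, 10)  from 1·(134,9) + (15,1)
(x₁, y₁) = (149, 10);  149² − 222·10² = 1 ✓

149 10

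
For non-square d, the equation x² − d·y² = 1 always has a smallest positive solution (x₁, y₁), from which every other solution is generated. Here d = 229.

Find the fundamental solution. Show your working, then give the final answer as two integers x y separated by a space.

√229 → a₀=15, period (7,1,1,7,30); ℓ=5 odd so k=9
i=0: a=15 ⇒ p=15, q=1
i=1: a=7 ⇒ p=106, q=7
i=2: a=1 ⇒ p=121, q=8
i=3: a=1 ⇒ p=227, q=15
i=4: a=7 ⇒ p=1710, q=113
i=5: a=30 ⇒ p=51527, q=3405
i=6: a=7 ⇒ p=362399, q=23948
i=7: a=1 ⇒ p=413926, q=27353
i=8: a=1 ⇒ p=776325, q=51301
i=9: a=7 ⇒ p=5848201, q=386460
fundamental: x₁=5848201, y₁=386460  (since 34201454936401 − 229·149351331600 = 1)

5848201 386460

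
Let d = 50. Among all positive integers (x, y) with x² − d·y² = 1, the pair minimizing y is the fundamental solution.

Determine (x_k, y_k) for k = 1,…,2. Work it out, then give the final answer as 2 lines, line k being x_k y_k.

√50 = [7; 14, …], period ℓ=1 (odd) → k=1
i=0: a=7 ⇒ p=7, q=1
i=1: a=14 ⇒ p=99, q=14
(x₁, y₁) = (99, 14);  99² − 50·14² = 1 ✓
(x_2, y_2) = (99·99 + 50·14·14, 99·14 + 14·99) = (19601, 2772)

99 14
19601 2772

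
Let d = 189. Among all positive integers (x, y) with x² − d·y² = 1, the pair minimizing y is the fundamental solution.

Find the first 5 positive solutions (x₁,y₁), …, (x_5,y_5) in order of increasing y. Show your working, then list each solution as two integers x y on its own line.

√189 = [13; 1,2,1,26, …], period ℓ=4 (even) → k=3
a_0=13:  p_0=13·1+0=13,  q_0=13·0+1=1
…
a_2=2:  p_2=2·14+13=41,  q_2=2·1+1=3
a_3=1:  p_3=1·41+14=55,  q_3=1·3+1=4
→ (55, 4).  Check: 55²=3025, 189·4²=3024, difference 1.
(x_2, y_2) = (55·55 + 189·4·4, 55·4 + 4·55) = (6049, 440)
(x_3, y_3) = (55·6049 + 189·4·440, 55·440 + 4·6049) = (665335, 48396)
(x_4, y_4) = (55·665335 + 189·4·48396, 55·48396 + 4·665335) = (73180801, 5323120)
(x_5, y_5) = (55·73180801 + 189·4·5323120, 55·5323120 + 4·73180801) = (8049222775, 585494804)

55 4
6049 440
665335 48396
73180801 5323120
8049222775 585494804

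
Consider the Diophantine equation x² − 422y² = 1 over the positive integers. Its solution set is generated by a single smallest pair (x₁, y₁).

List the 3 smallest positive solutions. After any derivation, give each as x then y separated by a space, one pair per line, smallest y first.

√422 = [20; 1,1,5,2,1,…,1,1,40, …], period ℓ=14 (even) → k=13
a_0=20:  p_0=20·1+0=20,  q_0=20·0+1=1
a_1=1:  p_1=1·20+1=21,  q_1=1·1+0=1
a_2=1:  p_2=1·21+20=41,  q_2=1·1+1=2
a_3=5:  p_3=5·41+21=226,  q_3=5·2+1=11
…
a_5=1:  p_5=1·493+226=719,  q_5=1·24+11=35
…
a_7=20:  p_7=20·2650+719=53719,  q_7=20·129+35=2615
a_8=3:  p_8=3·53719+2650=163807,  q_8=3·2615+129=7974
a_9=1:  p_9=1·163807+53719=217526,  q_9=1·7974+2615=10589
…
a_11=5:  p_11=5·598859+217526=3211821,  q_11=5·29152+10589=156349
a_12=1:  p_12=1·3211821+598859=3810680,  q_12=1·156349+29152=185501
a_13=1:  p_13=1·3810680+3211821=7022501,  q_13=1·185501+156349=341850
(x₁, y₁) = (7022501, 341850);  7022501² − 422·341850² = 1 ✓
k=2:  x_2 = 7022501·7022501+422·341850·341850 = 98631040590001,  y_2 = 7022501·341850+341850·7022501 = 4801283933700
k=3:  x_3 = 7022501·98631040590001+422·341850·4801283933700 = 1385273162348638202501,  y_3 = 7022501·4801283933700+341850·98631040590001 = 67434042451384025550

7022501 341850
98631040590001 4801283933700
1385273162348638202501 67434042451384025550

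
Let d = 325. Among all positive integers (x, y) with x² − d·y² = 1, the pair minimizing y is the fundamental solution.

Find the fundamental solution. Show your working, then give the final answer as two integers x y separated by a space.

√325 → a₀=18, period (36); ℓ=1 odd so k=1
a_0=18:  p_0=18·1+0=18,  q_0=18·0+1=1
a_1=36:  p_1=36·18+1=649,  q_1=36·1+0=36
fundamental: x₁=649, y₁=36  (since 421201 − 325·1296 = 1)

649 36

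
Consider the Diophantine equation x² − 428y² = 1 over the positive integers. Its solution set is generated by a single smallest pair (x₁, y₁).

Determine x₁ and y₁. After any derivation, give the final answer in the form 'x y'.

√428 → a₀=20, period (1,2,4,1,5,10,5,1,4,2,1,40); ℓ=12 even so k=11
k=0  a_k=20  p_k/q_k = 20/1
…
k=2  a_k=2  p_k/q_k = 62/3
…
k=6  a_k=10  p_k/q_k = 19571/946
…
k=10  a_k=2  p_k/q_k = 1273708/61567
k=11  a_k=1  p_k/q_k = 1850887/89466
(x₁, y₁) = (1850887, 89466);  1850887² − 428·89466² = 1 ✓

1850887 89466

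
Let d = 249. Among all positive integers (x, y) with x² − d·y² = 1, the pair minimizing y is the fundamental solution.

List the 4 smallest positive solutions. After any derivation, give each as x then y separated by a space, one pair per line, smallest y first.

8553815 542076
146335502108449 9273635639880
2503453625935556812055 158649927281879742324
42828158354663763449114371201 2714124255465295062538692240

√249 = [15; 1,3,1,1,5,…,3,1,30, …], period ℓ=16 (even) → k=15
a_0=15:  p_0=15·1+0=15,  q_0=15·0+1=1
a_1=1:  p_1=1·15+1=16,  q_1=1·1+0=1
…
a_3=1:  p_3=1·63+16=79,  q_3=1·4+1=5
a_4=1:  p_4=1·79+63=142,  q_4=1·5+4=9
…
a_7=3:  p_7=3·931+789=3582,  q_7=3·59+50=227
a_8=10:  p_8=10·3582+931=36751,  q_8=10·227+59=2329
…
a_11=5:  p_11=5·150586+113835=866765,  q_11=5·9543+7214=54929
…
a_13=1:  p_13=1·1017351+866765=1884116,  q_13=1·64472+54929=119401
a_14=3:  p_14=3·1884116+1017351=6669699,  q_14=3·119401+64472=422675
a_15=1:  p_15=1·6669699+1884116=8553815,  q_15=1·422675+119401=542076
→ (8553815, 542076).  Check: 8553815²=73167751054225, 249·542076²=73167751054224, difference 1.
n=2: (8553815,542076)∘(8553815,542076) = (8553815·8553815+249·542076·542076, 8553815·542076+542076·8553815) = (146335502108449,9273635639880)
n=3: (146335502108449,9273635639880)∘(8553815,542076) = (8553815·146335502108449+249·542076·9273635639880, 8553815·9273635639880+542076·146335502108449) = (2503453625935556812055,158649927281879742324)
n=4: (2503453625935556812055,158649927281879742324)∘(8553815,542076) = (8553815·2503453625935556812055+249·542076·158649927281879742324, 8553815·158649927281879742324+542076·2503453625935556812055) = (42828158354663763449114371201,2714124255465295062538692240)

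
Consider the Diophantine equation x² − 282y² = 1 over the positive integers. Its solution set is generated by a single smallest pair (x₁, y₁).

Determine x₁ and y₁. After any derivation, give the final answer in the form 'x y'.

√282 → a₀=16, period (1,3,1,4,1,3,1,32); ℓ=8 even so k=7
step 0: (16, 1)  from 16·(1,0) + (0,1)
step 1: (17, 1)  from 1·(16,1) + (1,0)
step 2: (67, 4)  from 3·(17,1) + (16,1)
step 3: (84, 5)  from 1·(67,4) + (17,1)
step 4: (403, 24)  from 4·(84,5) + (67,4)
step 5: (487, 29)  from 1·(403,24) + (84,5)
step 6: (1864, 111)  from 3·(487,29) + (403,24)
step 7: (2351, 140)  from 1·(1864,111) + (487,29)
(x₁, y₁) = (2351, 140);  2351² − 282·140² = 1 ✓

2351 140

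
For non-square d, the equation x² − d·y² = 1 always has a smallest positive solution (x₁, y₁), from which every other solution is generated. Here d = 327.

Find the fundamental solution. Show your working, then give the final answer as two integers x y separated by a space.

√327 = [18; 12,36, …], period ℓ=2 (even) → k=1
step 0: (18, 1)  from 18·(1,0) + (0,1)
step 1: (217, 12)  from 12·(18,1) + (1,0)
→ (217, 12).  Check: 217²=47089, 327·12²=47088, difference 1.

217 12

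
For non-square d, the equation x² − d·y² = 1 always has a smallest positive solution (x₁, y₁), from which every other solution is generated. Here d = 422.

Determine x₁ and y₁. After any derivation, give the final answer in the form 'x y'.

[20; 1,1,5,2,1,…,1,1,40] for √422; ℓ=14 ⇒ convergent index 13
i=0: a=20 ⇒ p=20, q=1
i=1: a=1 ⇒ p=21, q=1
i=2: a=1 ⇒ p=41, q=2
…
i=5: a=1 ⇒ p=719, q=35
i=6: a=3 ⇒ p=2650, q=129
…
i=8: a=3 ⇒ p=163807, q=7974
i=9: a=1 ⇒ p=217526, q=10589
i=10: a=2 ⇒ p=598859, q=29152
i=11: a=5 ⇒ p=3211821, q=156349
i=12: a=1 ⇒ p=3810680, q=185501
i=13: a=1 ⇒ p=7022501, q=341850
→ (7022501, 341850).  Check: 7022501²=49315520295001, 422·341850²=49315520295000, difference 1.

7022501 341850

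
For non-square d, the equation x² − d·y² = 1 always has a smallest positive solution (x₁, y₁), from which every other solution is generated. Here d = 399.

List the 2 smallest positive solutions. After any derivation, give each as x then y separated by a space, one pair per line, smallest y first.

√399 → a₀=19, period (1,38); ℓ=2 even so k=1
step 0: (19, 1)  from 19·(1,0) + (0,1)
step 1: (20, 1)  from 1·(19,1) + (1,0)
fundamental: x₁=20, y₁=1  (since 400 − 399·1 = 1)
n=2: (20,1)∘(20,1) = (20·20+399·1·1, 20·1+1·20) = (799,40)

20 1
799 40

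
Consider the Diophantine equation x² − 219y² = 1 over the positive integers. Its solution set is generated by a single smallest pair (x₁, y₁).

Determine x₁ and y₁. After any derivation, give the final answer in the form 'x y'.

74 5

[14; 1,3,1,28] for √219; ℓ=4 ⇒ convergent index 3
i=0: a=14 ⇒ p=14, q=1
i=1: a=1 ⇒ p=15, q=1
i=2: a=3 ⇒ p=59, q=4
i=3: a=1 ⇒ p=74, q=5
fundamental: x₁=74, y₁=5  (since 5476 − 219·25 = 1)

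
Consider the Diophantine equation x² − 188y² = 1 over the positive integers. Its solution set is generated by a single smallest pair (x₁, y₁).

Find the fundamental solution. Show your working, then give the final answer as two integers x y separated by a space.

d=188: √d = [13; 1,2,2,6,2,2,1,26] (ℓ=8, even), read p_7/q_7
k=0  a_k=13  p_k/q_k = 13/1
…
k=2  a_k=2  p_k/q_k = 41/3
k=3  a_k=2  p_k/q_k = 96/7
…
k=5  a_k=2  p_k/q_k = 1330/97
k=6  a_k=2  p_k/q_k = 3277/239
k=7  a_k=1  p_k/q_k = 4607/336
→ (4607, 336).  Check: 4607²=21224449, 188·336²=21224448, difference 1.

4607 336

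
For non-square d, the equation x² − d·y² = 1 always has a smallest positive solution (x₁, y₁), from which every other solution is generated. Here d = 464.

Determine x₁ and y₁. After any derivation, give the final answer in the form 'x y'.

√464 → a₀=21, period (1,1,5,1,1,1,5,1,1,42); ℓ=10 even so k=9
k=0  a_k=21  p_k/q_k = 21/1
k=1  a_k=1  p_k/q_k = 22/1
k=2  a_k=1  p_k/q_k = 43/2
k=3  a_k=5  p_k/q_k = 237/11
k=4  a_k=1  p_k/q_k = 280/13
k=5  a_k=1  p_k/q_k = 517/24
k=6  a_k=1  p_k/q_k = 797/37
k=7  a_k=5  p_k/q_k = 4502/209
k=8  a_k=1  p_k/q_k = 5299/246
k=9  a_k=1  p_k/q_k = 9801/455
fundamental: x₁=9801, y₁=455  (since 96059601 − 464·207025 = 1)

9801 455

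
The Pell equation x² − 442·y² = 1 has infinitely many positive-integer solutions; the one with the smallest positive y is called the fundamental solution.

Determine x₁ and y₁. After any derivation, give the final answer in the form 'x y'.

√442 → a₀=21, period (42); ℓ=1 odd so k=1
a_0=21:  p_0=21·1+0=21,  q_0=21·0+1=1
a_1=42:  p_1=42·21+1=883,  q_1=42·1+0=42
→ (883, 42).  Check: 883²=779689, 442·42²=779688, difference 1.

883 42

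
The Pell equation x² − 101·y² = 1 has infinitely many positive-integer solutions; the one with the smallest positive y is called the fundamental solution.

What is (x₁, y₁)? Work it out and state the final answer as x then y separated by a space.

201 20

√101 = [10; 20, …], period ℓ=1 (odd) → k=1
k=0  a_k=10  p_k/q_k = 10/1
k=1  a_k=20  p_k/q_k = 201/20
fundamental: x₁=201, y₁=20  (since 40401 − 101·400 = 1)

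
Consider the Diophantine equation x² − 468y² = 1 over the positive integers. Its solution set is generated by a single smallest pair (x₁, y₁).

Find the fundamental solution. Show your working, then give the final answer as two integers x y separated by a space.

649 30

d=468: √d = [21; 1,1,1,2,1,1,1,42] (ℓ=8, even), read p_7/q_7
k=0  a_k=21  p_k/q_k = 21/1
k=1  a_k=1  p_k/q_k = 22/1
…
k=6  a_k=1  p_k/q_k = 411/19
k=7  a_k=1  p_k/q_k = 649/30
(x₁, y₁) = (649, 30);  649² − 468·30² = 1 ✓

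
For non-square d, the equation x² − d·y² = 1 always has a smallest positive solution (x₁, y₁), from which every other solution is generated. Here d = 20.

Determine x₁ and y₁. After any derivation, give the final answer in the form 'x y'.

d=20: √d = [4; 2,8] (ℓ=2, even), read p_1/q_1
i=0: a=4 ⇒ p=4, q=1
i=1: a=2 ⇒ p=9, q=2
→ (9, 2).  Check: 9²=81, 20·2²=80, difference 1.

9 2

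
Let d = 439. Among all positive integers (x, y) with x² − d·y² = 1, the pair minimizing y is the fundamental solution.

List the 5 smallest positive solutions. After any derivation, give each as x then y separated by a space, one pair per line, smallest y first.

440 21
387199 18480
340734680 16262379
299846131201 14310875040
263864254722200 12593553772821

√439 = [20; 1,19,1,40, …], period ℓ=4 (even) → k=3
step 0: (20, 1)  from 20·(1,0) + (0,1)
step 1: (21, 1)  from 1·(20,1) + (1,0)
step 2: (419, 20)  from 19·(21,1) + (20,1)
step 3: (440, 21)  from 1·(419,20) + (21,1)
→ (440, 21).  Check: 440²=193600, 439·21²=193599, difference 1.
(440+21√439)^2 = 387199 + 18480√439
(440+21√439)^3 = 340734680 + 16262379√439
(440+21√439)^4 = 299846131201 + 14310875040√439
(440+21√439)^5 = 263864254722200 + 12593553772821√439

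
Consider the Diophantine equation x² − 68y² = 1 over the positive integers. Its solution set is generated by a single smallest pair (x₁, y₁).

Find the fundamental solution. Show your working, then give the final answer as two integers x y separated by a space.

√68 = [8; 4,16, …], period ℓ=2 (even) → k=1
step 0: (8, 1)  from 8·(1,0) + (0,1)
step 1: (33, 4)  from 4·(8,1) + (1,0)
fundamental: x₁=33, y₁=4  (since 1089 − 68·16 = 1)

33 4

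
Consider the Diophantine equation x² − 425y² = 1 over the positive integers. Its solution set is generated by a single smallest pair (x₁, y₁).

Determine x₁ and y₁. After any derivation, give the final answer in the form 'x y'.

d=425: √d = [20; 1,1,1,1,1,1,40] (ℓ=7, odd), read p_13/q_13
step 0: (20, 1)  from 20·(1,0) + (0,1)
…
step 2: (41, 2)  from 1·(21,1) + (20,1)
step 3: (62, 3)  from 1·(41,2) + (21,1)
…
step 5: (165, 8)  from 1·(103,5) + (62,3)
…
step 7: (10885, 528)  from 40·(268,13) + (165,8)
…
step 9: (22038, 1069)  from 1·(11153,541) + (10885,528)
step 10: (33191, 1610)  from 1·(22038,1069) + (11153,541)
step 11: (55229, 2679)  from 1·(33191,1610) + (22038,1069)
step 12: (88420, 4289)  from 1·(55229,2679) + (33191,1610)
step 13: (143649, 6968)  from 1·(88420,4289) + (55229,2679)
(x₁, y₁) = (143649, 6968);  143649² − 425·6968² = 1 ✓

143649 6968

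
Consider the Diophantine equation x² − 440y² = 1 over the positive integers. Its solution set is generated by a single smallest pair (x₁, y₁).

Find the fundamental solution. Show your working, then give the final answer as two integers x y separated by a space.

[20; 1,40] for √440; ℓ=2 ⇒ convergent index 1
a_0=20:  p_0=20·1+0=20,  q_0=20·0+1=1
a_1=1:  p_1=1·20+1=21,  q_1=1·1+0=1
fundamental: x₁=21, y₁=1  (since 441 − 440·1 = 1)

21 1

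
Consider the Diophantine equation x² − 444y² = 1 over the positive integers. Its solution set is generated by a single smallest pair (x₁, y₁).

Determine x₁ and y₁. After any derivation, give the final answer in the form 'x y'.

√444 = [21; 14,42, …], period ℓ=2 (even) → k=1
k=0  a_k=21  p_k/q_k = 21/1
k=1  a_k=14  p_k/q_k = 295/14
(x₁, y₁) = (295, 14);  295² − 444·14² = 1 ✓

295 14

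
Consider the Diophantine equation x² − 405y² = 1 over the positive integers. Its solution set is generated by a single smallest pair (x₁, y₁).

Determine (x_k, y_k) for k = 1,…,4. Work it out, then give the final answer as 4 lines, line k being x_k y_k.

161 8
51841 2576
16692641 829464
5374978561 267084832

√405 = [20; 8,40, …], period ℓ=2 (even) → k=1
a_0=20:  p_0=20·1+0=20,  q_0=20·0+1=1
a_1=8:  p_1=8·20+1=161,  q_1=8·1+0=8
(x₁, y₁) = (161, 8);  161² − 405·8² = 1 ✓
(161+8√405)^2 = 51841 + 2576√405
(161+8√405)^3 = 16692641 + 829464√405
(161+8√405)^4 = 5374978561 + 267084832√405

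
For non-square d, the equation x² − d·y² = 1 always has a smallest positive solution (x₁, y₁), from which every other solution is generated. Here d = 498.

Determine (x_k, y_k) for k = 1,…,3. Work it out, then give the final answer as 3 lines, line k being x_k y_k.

√498 → a₀=22, period (3,6,22,6,3,44); ℓ=6 even so k=5
a_0=22:  p_0=22·1+0=22,  q_0=22·0+1=1
a_1=3:  p_1=3·22+1=67,  q_1=3·1+0=3
a_2=6:  p_2=6·67+22=424,  q_2=6·3+1=19
a_3=22:  p_3=22·424+67=9395,  q_3=22·19+3=421
a_4=6:  p_4=6·9395+424=56794,  q_4=6·421+19=2545
a_5=3:  p_5=3·56794+9395=179777,  q_5=3·2545+421=8056
→ (179777, 8056).  Check: 179777²=32319769729, 498·8056²=32319769728, difference 1.
n=2: (179777,8056)∘(179777,8056) = (179777·179777+498·8056·8056, 179777·8056+8056·179777) = (64639539457,2896567024)
n=3: (64639539457,2896567024)∘(179777,8056) = (179777·64639539457+498·8056·2896567024, 179777·2896567024+8056·64639539457) = (23241404969742401,1041472259739240)

179777 8056
64639539457 2896567024
23241404969742401 1041472259739240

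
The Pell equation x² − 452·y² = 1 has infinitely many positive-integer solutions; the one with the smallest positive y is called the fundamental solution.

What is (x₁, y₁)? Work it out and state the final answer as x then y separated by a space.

1204353 56648

d=452: √d = [21; 3,1,5,3,10,3,5,1,3,42] (ℓ=10, even), read p_9/q_9
k=0  a_k=21  p_k/q_k = 21/1
…
k=4  a_k=3  p_k/q_k = 1552/73
…
k=8  a_k=1  p_k/q_k = 313483/14745
k=9  a_k=3  p_k/q_k = 1204353/56648
→ (1204353, 56648).  Check: 1204353²=1450466148609, 452·56648²=1450466148608, difference 1.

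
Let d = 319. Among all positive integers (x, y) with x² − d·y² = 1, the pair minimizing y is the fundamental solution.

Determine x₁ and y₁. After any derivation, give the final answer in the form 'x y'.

√319 → a₀=17, period (1,6,5,1,4,…,6,1,34); ℓ=14 even so k=13
k=0  a_k=17  p_k/q_k = 17/1
…
k=2  a_k=6  p_k/q_k = 125/7
k=3  a_k=5  p_k/q_k = 643/36
…
k=12  a_k=6  p_k/q_k = 11102899/621643
k=13  a_k=1  p_k/q_k = 12901780/722361
→ (12901780, 722361).  Check: 12901780²=166455927168400, 319·722361²=166455927168399, difference 1.

12901780 722361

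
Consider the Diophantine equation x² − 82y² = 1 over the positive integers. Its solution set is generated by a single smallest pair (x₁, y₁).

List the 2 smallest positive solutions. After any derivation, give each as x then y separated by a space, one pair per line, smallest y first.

163 18
53137 5868

√82 = [9; 18, …], period ℓ=1 (odd) → k=1
i=0: a=9 ⇒ p=9, q=1
i=1: a=18 ⇒ p=163, q=18
fundamental: x₁=163, y₁=18  (since 26569 − 82·324 = 1)
k=2:  x_2 = 163·163+82·18·18 = 53137,  y_2 = 163·18+18·163 = 5868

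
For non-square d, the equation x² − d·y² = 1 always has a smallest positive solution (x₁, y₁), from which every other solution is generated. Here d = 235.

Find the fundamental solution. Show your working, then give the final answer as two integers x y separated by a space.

d=235: √d = [15; 3,30] (ℓ=2, even), read p_1/q_1
step 0: (15, 1)  from 15·(1,0) + (0,1)
step 1: (46, 3)  from 3·(15,1) + (1,0)
(x₁, y₁) = (46, 3);  46² − 235·3² = 1 ✓

46 3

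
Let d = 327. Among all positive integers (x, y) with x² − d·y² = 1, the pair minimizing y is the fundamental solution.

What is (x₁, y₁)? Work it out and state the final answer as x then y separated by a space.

√327 → a₀=18, period (12,36); ℓ=2 even so k=1
i=0: a=18 ⇒ p=18, q=1
i=1: a=12 ⇒ p=217, q=12
(x₁, y₁) = (217, 12);  217² − 327·12² = 1 ✓

217 12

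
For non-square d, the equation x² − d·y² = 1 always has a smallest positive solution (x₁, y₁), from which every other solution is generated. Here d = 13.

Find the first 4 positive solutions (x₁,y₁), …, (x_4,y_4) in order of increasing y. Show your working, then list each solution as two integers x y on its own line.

649 180
842401 233640
1093435849 303264540
1419278889601 393637139280

√13 → a₀=3, period (1,1,1,1,6); ℓ=5 odd so k=9
k=0  a_k=3  p_k/q_k = 3/1
k=1  a_k=1  p_k/q_k = 4/1
…
k=3  a_k=1  p_k/q_k = 11/3
k=4  a_k=1  p_k/q_k = 18/5
k=5  a_k=6  p_k/q_k = 119/33
k=6  a_k=1  p_k/q_k = 137/38
k=7  a_k=1  p_k/q_k = 256/71
k=8  a_k=1  p_k/q_k = 393/109
k=9  a_k=1  p_k/q_k = 649/180
→ (649, 180).  Check: 649²=421201, 13·180²=421200, difference 1.
k=2:  x_2 = 649·649+13·180·180 = 842401,  y_2 = 649·180+180·649 = 233640
k=3:  x_3 = 649·842401+13·180·233640 = 1093435849,  y_3 = 649·233640+180·842401 = 303264540
k=4:  x_4 = 649·1093435849+13·180·303264540 = 1419278889601,  y_4 = 649·303264540+180·1093435849 = 393637139280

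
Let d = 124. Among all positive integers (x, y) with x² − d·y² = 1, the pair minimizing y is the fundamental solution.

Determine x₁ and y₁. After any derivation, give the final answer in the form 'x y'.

[11; 7,2,1,1,1,…,2,7,22] for √124; ℓ=16 ⇒ convergent index 15
step 0: (11, 1)  from 11·(1,0) + (0,1)
…
step 3: (245, 22)  from 1·(167,15) + (78,7)
…
step 5: (657, 59)  from 1·(412,37) + (245,22)
…
step 7: (3040, 273)  from 1·(2383,214) + (657,59)
…
step 9: (17583, 1579)  from 1·(14543,1306) + (3040,273)
step 10: (67292, 6043)  from 3·(17583,1579) + (14543,1306)
…
step 14: (626251, 56239)  from 2·(237042,21287) + (152167,13665)
step 15: (4620799, 414960)  from 7·(626251,56239) + (237042,21287)
(x₁, y₁) = (4620799, 414960);  4620799² − 124·414960² = 1 ✓

4620799 414960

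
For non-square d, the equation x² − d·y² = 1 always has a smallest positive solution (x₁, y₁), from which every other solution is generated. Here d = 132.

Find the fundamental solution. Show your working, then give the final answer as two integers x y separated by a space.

[11; 2,22] for √132; ℓ=2 ⇒ convergent index 1
step 0: (11, 1)  from 11·(1,0) + (0,1)
step 1: (23, 2)  from 2·(11,1) + (1,0)
(x₁, y₁) = (23, 2);  23² − 132·2² = 1 ✓

23 2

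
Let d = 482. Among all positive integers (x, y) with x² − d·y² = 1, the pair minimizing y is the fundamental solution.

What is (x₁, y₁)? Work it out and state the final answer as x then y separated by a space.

483 22

[21; 1,20,1,42] for √482; ℓ=4 ⇒ convergent index 3
a_0=21:  p_0=21·1+0=21,  q_0=21·0+1=1
a_1=1:  p_1=1·21+1=22,  q_1=1·1+0=1
a_2=20:  p_2=20·22+21=461,  q_2=20·1+1=21
a_3=1:  p_3=1·461+22=483,  q_3=1·21+1=22
→ (483, 22).  Check: 483²=233289, 482·22²=233288, difference 1.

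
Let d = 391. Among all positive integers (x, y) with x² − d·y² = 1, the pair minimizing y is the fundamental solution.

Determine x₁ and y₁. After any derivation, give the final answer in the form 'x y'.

7338680 371133

[19; 1,3,2,2,1,…,3,1,38] for √391; ℓ=16 ⇒ convergent index 15
a_0=19:  p_0=19·1+0=19,  q_0=19·0+1=1
a_1=1:  p_1=1·19+1=20,  q_1=1·1+0=1
…
a_3=2:  p_3=2·79+20=178,  q_3=2·4+1=9
a_4=2:  p_4=2·178+79=435,  q_4=2·9+4=22
…
a_7=2:  p_7=2·1048+613=2709,  q_7=2·53+31=137
…
a_9=2:  p_9=2·52519+2709=107747,  q_9=2·2656+137=5449
a_10=1:  p_10=1·107747+52519=160266,  q_10=1·5449+2656=8105
…
a_12=2:  p_12=2·268013+160266=696292,  q_12=2·13554+8105=35213
a_13=2:  p_13=2·696292+268013=1660597,  q_13=2·35213+13554=83980
a_14=3:  p_14=3·1660597+696292=5678083,  q_14=3·83980+35213=287153
a_15=1:  p_15=1·5678083+1660597=7338680,  q_15=1·287153+83980=371133
fundamental: x₁=7338680, y₁=371133  (since 53856224142400 − 391·137739703689 = 1)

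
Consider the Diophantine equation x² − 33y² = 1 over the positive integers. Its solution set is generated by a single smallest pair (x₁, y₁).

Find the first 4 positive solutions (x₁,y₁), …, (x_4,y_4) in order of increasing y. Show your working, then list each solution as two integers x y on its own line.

√33 = [5; 1,2,1,10, …], period ℓ=4 (even) → k=3
step 0: (5, 1)  from 5·(1,0) + (0,1)
step 1: (6, 1)  from 1·(5,1) + (1,0)
step 2: (17, 3)  from 2·(6,1) + (5,1)
step 3: (23, 4)  from 1·(17,3) + (6,1)
fundamental: x₁=23, y₁=4  (since 529 − 33·16 = 1)
(23+4√33)^2 = 1057 + 184√33
(23+4√33)^3 = 48599 + 8460√33
(23+4√33)^4 = 2234497 + 388976√33

23 4
1057 184
48599 8460
2234497 388976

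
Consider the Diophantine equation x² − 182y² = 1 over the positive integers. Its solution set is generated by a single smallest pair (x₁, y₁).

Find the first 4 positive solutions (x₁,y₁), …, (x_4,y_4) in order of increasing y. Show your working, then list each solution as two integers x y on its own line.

27 2
1457 108
78651 5830
4245697 314712

d=182: √d = [13; 2,26] (ℓ=2, even), read p_1/q_1
i=0: a=13 ⇒ p=13, q=1
i=1: a=2 ⇒ p=27, q=2
fundamental: x₁=27, y₁=2  (since 729 − 182·4 = 1)
(x_2, y_2) = (27·27 + 182·2·2, 27·2 + 2·27) = (1457, 108)
(x_3, y_3) = (27·1457 + 182·2·108, 27·108 + 2·1457) = (78651, 5830)
(x_4, y_4) = (27·78651 + 182·2·5830, 27·5830 + 2·78651) = (4245697, 314712)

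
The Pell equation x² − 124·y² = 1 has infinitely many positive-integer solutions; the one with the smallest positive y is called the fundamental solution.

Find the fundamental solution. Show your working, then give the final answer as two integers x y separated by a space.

4620799 414960

d=124: √d = [11; 7,2,1,1,1,…,2,7,22] (ℓ=16, even), read p_15/q_15
k=0  a_k=11  p_k/q_k = 11/1
k=1  a_k=7  p_k/q_k = 78/7
…
k=3  a_k=1  p_k/q_k = 245/22
k=4  a_k=1  p_k/q_k = 412/37
…
k=12  a_k=1  p_k/q_k = 152167/13665
k=13  a_k=1  p_k/q_k = 237042/21287
k=14  a_k=2  p_k/q_k = 626251/56239
k=15  a_k=7  p_k/q_k = 4620799/414960
→ (4620799, 414960).  Check: 4620799²=21351783398401, 124·414960²=21351783398400, difference 1.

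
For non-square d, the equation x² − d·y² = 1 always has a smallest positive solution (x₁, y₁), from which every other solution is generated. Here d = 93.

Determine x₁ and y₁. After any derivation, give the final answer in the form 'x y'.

12151 1260

[9; 1,1,1,4,6,4,1,1,1,18] for √93; ℓ=10 ⇒ convergent index 9
step 0: (9, 1)  from 9·(1,0) + (0,1)
step 1: (10, 1)  from 1·(9,1) + (1,0)
…
step 4: (135, 14)  from 4·(29,3) + (19,2)
…
step 8: (7821, 811)  from 1·(4330,449) + (3491,362)
step 9: (12151, 1260)  from 1·(7821,811) + (4330,449)
→ (12151, 1260).  Check: 12151²=147646801, 93·1260²=147646800, difference 1.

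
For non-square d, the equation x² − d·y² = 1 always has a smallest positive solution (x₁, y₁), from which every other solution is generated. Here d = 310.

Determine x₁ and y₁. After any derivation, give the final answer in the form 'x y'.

848719 48204

d=310: √d = [17; 1,1,1,1,5,…,1,1,34] (ℓ=16, even), read p_15/q_15
step 0: (17, 1)  from 17·(1,0) + (0,1)
…
step 2: (35, 2)  from 1·(18,1) + (17,1)
…
step 4: (88, 5)  from 1·(53,3) + (35,2)
…
step 6: (1567, 89)  from 3·(493,28) + (88,5)
step 7: (2060, 117)  from 1·(1567,89) + (493,28)
step 8: (5687, 323)  from 2·(2060,117) + (1567,89)
step 9: (7747, 440)  from 1·(5687,323) + (2060,117)
step 10: (28928, 1643)  from 3·(7747,440) + (5687,323)
…
step 14: (515017, 29251)  from 1·(333702,18953) + (181315,10298)
step 15: (848719, 48204)  from 1·(515017,29251) + (333702,18953)
(x₁, y₁) = (848719, 48204);  848719² − 310·48204² = 1 ✓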